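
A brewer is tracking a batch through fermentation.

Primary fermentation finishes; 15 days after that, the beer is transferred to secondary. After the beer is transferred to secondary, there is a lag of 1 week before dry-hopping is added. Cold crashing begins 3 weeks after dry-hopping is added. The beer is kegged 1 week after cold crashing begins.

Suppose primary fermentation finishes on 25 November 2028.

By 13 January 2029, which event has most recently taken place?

Cold crashing begins

Primary fermentation finishes: Nov 25, 2028.
The beer is transferred to secondary: Nov 25, 2028 + 15 days = Dec 10, 2028.
Dry-hopping is added: Dec 10, 2028 + 1 week = Dec 17, 2028.
Cold crashing begins: Dec 17, 2028 + 3 weeks = Jan 7, 2029.
The beer is kegged: Jan 7, 2029 + 1 week = Jan 14, 2029.
Jan 13, 2029 falls between when cold crashing begins (Jan 7, 2029) and when the beer is kegged (Jan 14, 2029).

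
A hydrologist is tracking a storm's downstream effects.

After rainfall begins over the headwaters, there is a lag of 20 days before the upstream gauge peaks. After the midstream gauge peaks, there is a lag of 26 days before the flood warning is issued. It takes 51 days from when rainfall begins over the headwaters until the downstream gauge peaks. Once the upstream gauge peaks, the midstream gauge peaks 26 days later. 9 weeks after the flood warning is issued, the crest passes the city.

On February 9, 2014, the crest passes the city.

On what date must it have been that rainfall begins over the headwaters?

The crest passes the city: Feb 9, 2014.
The flood warning is issued: Feb 9, 2014 − 9 weeks = Dec 8, 2013.
The midstream gauge peaks: Dec 8, 2013 − 26 days = Nov 12, 2013.
The upstream gauge peaks: Nov 12, 2013 − 26 days = Oct 17, 2013.
Rainfall begins over the headwaters: Oct 17, 2013 − 20 days = Sep 27, 2013.

September 27, 2013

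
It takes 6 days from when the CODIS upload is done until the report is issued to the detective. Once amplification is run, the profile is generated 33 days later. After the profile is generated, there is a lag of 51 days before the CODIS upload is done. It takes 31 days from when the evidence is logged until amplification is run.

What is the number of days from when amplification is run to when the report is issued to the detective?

90 days

Causal path: amplification is run → the profile is generated → the CODIS upload is done → the report is issued to the detective.
Total delay along the path: 33 + 51 + 6 = 90 days.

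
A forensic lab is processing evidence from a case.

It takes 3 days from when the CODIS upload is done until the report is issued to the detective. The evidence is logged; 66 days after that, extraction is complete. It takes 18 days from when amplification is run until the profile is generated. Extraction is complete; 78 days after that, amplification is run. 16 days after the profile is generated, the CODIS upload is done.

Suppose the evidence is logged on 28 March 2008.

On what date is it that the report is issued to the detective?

25 September 2008

The evidence is logged: Mar 28, 2008.
Extraction is complete: Mar 28, 2008 + 66 days = Jun 2, 2008.
Amplification is run: Jun 2, 2008 + 78 days = Aug 19, 2008.
The profile is generated: Aug 19, 2008 + 18 days = Sep 6, 2008.
The CODIS upload is done: Sep 6, 2008 + 16 days = Sep 22, 2008.
The report is issued to the detective: Sep 22, 2008 + 3 days = Sep 25, 2008.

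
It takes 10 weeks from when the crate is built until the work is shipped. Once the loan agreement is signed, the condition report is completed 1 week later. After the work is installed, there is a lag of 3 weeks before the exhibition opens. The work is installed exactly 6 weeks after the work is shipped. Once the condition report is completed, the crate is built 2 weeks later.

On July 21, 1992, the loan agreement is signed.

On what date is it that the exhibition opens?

The loan agreement is signed: Jul 21, 1992.
The condition report is completed: Jul 21, 1992 + 1 week = Jul 28, 1992.
The crate is built: Jul 28, 1992 + 2 weeks = Aug 11, 1992.
The work is shipped: Aug 11, 1992 + 10 weeks = Oct 20, 1992.
The work is installed: Oct 20, 1992 + 6 weeks = Dec 1, 1992.
The exhibition opens: Dec 1, 1992 + 3 weeks = Dec 22, 1992.

December 22, 1992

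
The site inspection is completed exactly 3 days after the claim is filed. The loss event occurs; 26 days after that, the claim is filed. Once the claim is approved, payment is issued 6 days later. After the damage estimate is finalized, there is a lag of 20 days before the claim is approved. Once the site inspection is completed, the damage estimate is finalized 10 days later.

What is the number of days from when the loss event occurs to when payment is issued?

65 days

Causal path: the loss event occurs → the claim is filed → the site inspection is completed → the damage estimate is finalized → the claim is approved → payment is issued.
Total delay along the path: 26 + 3 + 10 + 20 + 6 = 65 days.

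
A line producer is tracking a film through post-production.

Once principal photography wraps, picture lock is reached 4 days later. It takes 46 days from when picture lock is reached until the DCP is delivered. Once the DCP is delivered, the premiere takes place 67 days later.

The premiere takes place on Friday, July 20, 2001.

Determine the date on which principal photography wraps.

The premiere takes place: Jul 20, 2001.
The DCP is delivered: Jul 20, 2001 − 67 days = May 14, 2001.
Picture lock is reached: May 14, 2001 − 46 days = Mar 29, 2001.
Principal photography wraps: Mar 29, 2001 − 4 days = Mar 25, 2001.

Sunday, March 25, 2001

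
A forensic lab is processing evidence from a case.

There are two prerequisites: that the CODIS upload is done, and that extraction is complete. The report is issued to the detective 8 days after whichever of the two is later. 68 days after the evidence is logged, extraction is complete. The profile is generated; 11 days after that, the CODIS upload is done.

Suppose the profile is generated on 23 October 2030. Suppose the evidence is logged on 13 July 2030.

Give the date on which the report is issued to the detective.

The profile is generated: Oct 23, 2030.
The CODIS upload is done: Oct 23, 2030 + 11 days = Nov 3, 2030.
The evidence is logged: Jul 13, 2030.
Extraction is complete: Jul 13, 2030 + 68 days = Sep 19, 2030.
Both prerequisites met — the CODIS upload is done (Nov 3, 2030), extraction is complete (Sep 19, 2030); the later is Nov 3, 2030.
The report is issued to the detective: Nov 3, 2030 + 8 days = Nov 11, 2030.

11 November 2030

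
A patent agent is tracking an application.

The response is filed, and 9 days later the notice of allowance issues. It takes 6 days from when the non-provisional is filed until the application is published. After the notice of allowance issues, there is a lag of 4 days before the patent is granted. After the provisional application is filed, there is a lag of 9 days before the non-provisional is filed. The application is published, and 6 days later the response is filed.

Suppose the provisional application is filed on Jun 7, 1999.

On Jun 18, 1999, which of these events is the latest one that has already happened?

The provisional application is filed: Jun 7, 1999.
The non-provisional is filed: Jun 7, 1999 + 9 days = Jun 16, 1999.
The application is published: Jun 16, 1999 + 6 days = Jun 22, 1999.
The response is filed: Jun 22, 1999 + 6 days = Jun 28, 1999.
The notice of allowance issues: Jun 28, 1999 + 9 days = Jul 7, 1999.
The patent is granted: Jul 7, 1999 + 4 days = Jul 11, 1999.
Jun 18, 1999 falls between when the non-provisional is filed (Jun 16, 1999) and when the application is published (Jun 22, 1999).

The non-provisional is filed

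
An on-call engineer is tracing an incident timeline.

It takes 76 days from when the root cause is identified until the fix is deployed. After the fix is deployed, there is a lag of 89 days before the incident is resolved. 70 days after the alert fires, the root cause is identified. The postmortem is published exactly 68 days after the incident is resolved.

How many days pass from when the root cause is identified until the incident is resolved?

Causal path: the root cause is identified → the fix is deployed → the incident is resolved.
Total delay along the path: 76 + 89 = 165 days.

165 days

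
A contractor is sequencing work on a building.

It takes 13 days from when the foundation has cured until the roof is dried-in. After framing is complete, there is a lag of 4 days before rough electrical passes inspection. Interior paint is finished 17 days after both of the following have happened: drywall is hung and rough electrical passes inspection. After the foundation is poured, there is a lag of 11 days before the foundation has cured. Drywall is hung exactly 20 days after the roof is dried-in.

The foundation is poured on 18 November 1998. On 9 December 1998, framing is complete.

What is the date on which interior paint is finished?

The foundation is poured: Nov 18, 1998.
The foundation has cured: Nov 18, 1998 + 11 days = Nov 29, 1998.
The roof is dried-in: Nov 29, 1998 + 13 days = Dec 12, 1998.
Drywall is hung: Dec 12, 1998 + 20 days = Jan 1, 1999.
Framing is complete: Dec 9, 1998.
Rough electrical passes inspection: Dec 9, 1998 + 4 days = Dec 13, 1998.
Both prerequisites met — drywall is hung (Jan 1, 1999), rough electrical passes inspection (Dec 13, 1998); the later is Jan 1, 1999.
Interior paint is finished: Jan 1, 1999 + 17 days = Jan 18, 1999.

18 January 1999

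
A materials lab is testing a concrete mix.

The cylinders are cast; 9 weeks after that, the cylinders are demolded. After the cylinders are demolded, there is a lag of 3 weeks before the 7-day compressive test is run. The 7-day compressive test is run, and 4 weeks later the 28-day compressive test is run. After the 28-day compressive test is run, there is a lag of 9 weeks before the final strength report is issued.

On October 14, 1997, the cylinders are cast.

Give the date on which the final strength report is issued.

The cylinders are cast: Oct 14, 1997.
The cylinders are demolded: Oct 14, 1997 + 9 weeks = Dec 16, 1997.
The 7-day compressive test is run: Dec 16, 1997 + 3 weeks = Jan 6, 1998.
The 28-day compressive test is run: Jan 6, 1998 + 4 weeks = Feb 3, 1998.
The final strength report is issued: Feb 3, 1998 + 9 weeks = Apr 7, 1998.

April 7, 1998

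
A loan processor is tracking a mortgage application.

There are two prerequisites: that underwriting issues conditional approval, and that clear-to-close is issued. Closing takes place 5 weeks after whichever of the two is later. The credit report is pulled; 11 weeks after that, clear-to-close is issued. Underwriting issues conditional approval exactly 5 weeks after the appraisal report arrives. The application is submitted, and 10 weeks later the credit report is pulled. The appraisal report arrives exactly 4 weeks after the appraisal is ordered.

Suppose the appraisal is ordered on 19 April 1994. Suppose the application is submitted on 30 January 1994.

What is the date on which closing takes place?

The appraisal is ordered: Apr 19, 1994.
The appraisal report arrives: Apr 19, 1994 + 4 weeks = May 17, 1994.
Underwriting issues conditional approval: May 17, 1994 + 5 weeks = Jun 21, 1994.
The application is submitted: Jan 30, 1994.
The credit report is pulled: Jan 30, 1994 + 10 weeks = Apr 10, 1994.
Clear-to-close is issued: Apr 10, 1994 + 11 weeks = Jun 26, 1994.
Both prerequisites met — underwriting issues conditional approval (Jun 21, 1994), clear-to-close is issued (Jun 26, 1994); the later is Jun 26, 1994.
Closing takes place: Jun 26, 1994 + 5 weeks = Jul 31, 1994.

31 July 1994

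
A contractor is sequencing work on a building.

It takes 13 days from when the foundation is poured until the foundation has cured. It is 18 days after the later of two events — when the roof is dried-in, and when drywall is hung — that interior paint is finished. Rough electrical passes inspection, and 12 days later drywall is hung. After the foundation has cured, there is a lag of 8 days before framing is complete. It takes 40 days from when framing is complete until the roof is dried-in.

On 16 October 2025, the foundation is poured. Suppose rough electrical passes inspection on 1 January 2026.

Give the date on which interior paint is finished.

31 January 2026

The foundation is poured: Oct 16, 2025.
The foundation has cured: Oct 16, 2025 + 13 days = Oct 29, 2025.
Framing is complete: Oct 29, 2025 + 8 days = Nov 6, 2025.
The roof is dried-in: Nov 6, 2025 + 40 days = Dec 16, 2025.
Rough electrical passes inspection: Jan 1, 2026.
Drywall is hung: Jan 1, 2026 + 12 days = Jan 13, 2026.
Both prerequisites met — the roof is dried-in (Dec 16, 2025), drywall is hung (Jan 13, 2026); the later is Jan 13, 2026.
Interior paint is finished: Jan 13, 2026 + 18 days = Jan 31, 2026.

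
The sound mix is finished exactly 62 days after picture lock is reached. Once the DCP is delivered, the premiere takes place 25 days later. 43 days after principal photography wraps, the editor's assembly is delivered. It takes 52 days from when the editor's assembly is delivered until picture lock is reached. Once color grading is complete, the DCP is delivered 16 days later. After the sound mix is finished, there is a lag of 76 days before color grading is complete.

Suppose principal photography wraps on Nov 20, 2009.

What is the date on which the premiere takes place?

Aug 21, 2010

Principal photography wraps: Nov 20, 2009.
The editor's assembly is delivered: Nov 20, 2009 + 43 days = Jan 2, 2010.
Picture lock is reached: Jan 2, 2010 + 52 days = Feb 23, 2010.
The sound mix is finished: Feb 23, 2010 + 62 days = Apr 26, 2010.
Color grading is complete: Apr 26, 2010 + 76 days = Jul 11, 2010.
The DCP is delivered: Jul 11, 2010 + 16 days = Jul 27, 2010.
The premiere takes place: Jul 27, 2010 + 25 days = Aug 21, 2010.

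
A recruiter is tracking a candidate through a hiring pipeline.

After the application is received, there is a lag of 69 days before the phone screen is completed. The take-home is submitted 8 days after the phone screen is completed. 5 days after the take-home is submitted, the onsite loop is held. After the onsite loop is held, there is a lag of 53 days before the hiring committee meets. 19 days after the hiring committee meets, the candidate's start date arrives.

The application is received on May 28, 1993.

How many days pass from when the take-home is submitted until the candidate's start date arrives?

77 days

Causal path: the take-home is submitted → the onsite loop is held → the hiring committee meets → the candidate's start date arrives.
Total delay along the path: 5 + 53 + 19 = 77 days.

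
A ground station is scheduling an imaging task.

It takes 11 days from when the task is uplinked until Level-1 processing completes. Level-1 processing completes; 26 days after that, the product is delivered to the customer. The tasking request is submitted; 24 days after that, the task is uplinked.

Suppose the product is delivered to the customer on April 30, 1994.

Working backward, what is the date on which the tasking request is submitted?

February 28, 1994

The product is delivered to the customer: Apr 30, 1994.
Level-1 processing completes: Apr 30, 1994 − 26 days = Apr 4, 1994.
The task is uplinked: Apr 4, 1994 − 11 days = Mar 24, 1994.
The tasking request is submitted: Mar 24, 1994 − 24 days = Feb 28, 1994.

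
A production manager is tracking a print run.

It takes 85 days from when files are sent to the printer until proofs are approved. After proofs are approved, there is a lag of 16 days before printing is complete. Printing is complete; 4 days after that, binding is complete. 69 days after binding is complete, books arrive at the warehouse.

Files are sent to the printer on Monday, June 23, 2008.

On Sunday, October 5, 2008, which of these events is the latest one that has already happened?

Printing is complete

Files are sent to the printer: Jun 23, 2008.
Proofs are approved: Jun 23, 2008 + 85 days = Sep 16, 2008.
Printing is complete: Sep 16, 2008 + 16 days = Oct 2, 2008.
Binding is complete: Oct 2, 2008 + 4 days = Oct 6, 2008.
Books arrive at the warehouse: Oct 6, 2008 + 69 days = Dec 14, 2008.
Oct 5, 2008 falls between when printing is complete (Oct 2, 2008) and when binding is complete (Oct 6, 2008).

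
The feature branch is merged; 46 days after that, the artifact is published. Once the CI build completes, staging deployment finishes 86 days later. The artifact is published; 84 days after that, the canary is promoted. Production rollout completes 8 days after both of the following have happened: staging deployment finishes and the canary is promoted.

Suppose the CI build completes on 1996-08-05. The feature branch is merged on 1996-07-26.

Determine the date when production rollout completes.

1996-12-11

The CI build completes: Aug 5, 1996.
Staging deployment finishes: Aug 5, 1996 + 86 days = Oct 30, 1996.
The feature branch is merged: Jul 26, 1996.
The artifact is published: Jul 26, 1996 + 46 days = Sep 10, 1996.
The canary is promoted: Sep 10, 1996 + 84 days = Dec 3, 1996.
Both prerequisites met — staging deployment finishes (Oct 30, 1996), the canary is promoted (Dec 3, 1996); the later is Dec 3, 1996.
Production rollout completes: Dec 3, 1996 + 8 days = Dec 11, 1996.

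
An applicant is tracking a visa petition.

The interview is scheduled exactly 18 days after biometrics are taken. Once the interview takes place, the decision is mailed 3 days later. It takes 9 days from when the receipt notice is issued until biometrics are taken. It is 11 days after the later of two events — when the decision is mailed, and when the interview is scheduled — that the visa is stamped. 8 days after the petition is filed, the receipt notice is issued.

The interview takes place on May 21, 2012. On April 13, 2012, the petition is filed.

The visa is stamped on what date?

June 4, 2012

The interview takes place: May 21, 2012.
The decision is mailed: May 21, 2012 + 3 days = May 24, 2012.
The petition is filed: Apr 13, 2012.
The receipt notice is issued: Apr 13, 2012 + 8 days = Apr 21, 2012.
Biometrics are taken: Apr 21, 2012 + 9 days = Apr 30, 2012.
The interview is scheduled: Apr 30, 2012 + 18 days = May 18, 2012.
Both prerequisites met — the decision is mailed (May 24, 2012), the interview is scheduled (May 18, 2012); the later is May 24, 2012.
The visa is stamped: May 24, 2012 + 11 days = Jun 4, 2012.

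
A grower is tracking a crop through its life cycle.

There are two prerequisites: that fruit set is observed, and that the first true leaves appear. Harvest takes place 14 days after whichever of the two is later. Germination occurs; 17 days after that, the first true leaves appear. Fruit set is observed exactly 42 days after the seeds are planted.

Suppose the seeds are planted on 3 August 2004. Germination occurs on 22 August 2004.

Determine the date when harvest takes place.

The seeds are planted: Aug 3, 2004.
Fruit set is observed: Aug 3, 2004 + 42 days = Sep 14, 2004.
Germination occurs: Aug 22, 2004.
The first true leaves appear: Aug 22, 2004 + 17 days = Sep 8, 2004.
Both prerequisites met — fruit set is observed (Sep 14, 2004), the first true leaves appear (Sep 8, 2004); the later is Sep 14, 2004.
Harvest takes place: Sep 14, 2004 + 14 days = Sep 28, 2004.

28 September 2004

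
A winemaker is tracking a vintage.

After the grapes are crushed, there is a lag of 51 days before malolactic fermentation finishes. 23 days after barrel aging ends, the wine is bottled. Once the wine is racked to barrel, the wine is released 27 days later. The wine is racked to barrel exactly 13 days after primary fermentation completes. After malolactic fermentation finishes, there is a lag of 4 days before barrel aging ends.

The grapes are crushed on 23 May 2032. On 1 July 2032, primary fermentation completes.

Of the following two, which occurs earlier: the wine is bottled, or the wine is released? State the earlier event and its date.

The wine is bottled — 9 August 2032

The grapes are crushed: May 23, 2032.
Malolactic fermentation finishes: May 23, 2032 + 51 days = Jul 13, 2032.
Barrel aging ends: Jul 13, 2032 + 4 days = Jul 17, 2032.
The wine is bottled: Jul 17, 2032 + 23 days = Aug 9, 2032.
Primary fermentation completes: Jul 1, 2032.
The wine is racked to barrel: Jul 1, 2032 + 13 days = Jul 14, 2032.
The wine is released: Jul 14, 2032 + 27 days = Aug 10, 2032.
Comparing: the wine is bottled on Aug 9, 2032 vs the wine is released on Aug 10, 2032. Earlier: the wine is bottled.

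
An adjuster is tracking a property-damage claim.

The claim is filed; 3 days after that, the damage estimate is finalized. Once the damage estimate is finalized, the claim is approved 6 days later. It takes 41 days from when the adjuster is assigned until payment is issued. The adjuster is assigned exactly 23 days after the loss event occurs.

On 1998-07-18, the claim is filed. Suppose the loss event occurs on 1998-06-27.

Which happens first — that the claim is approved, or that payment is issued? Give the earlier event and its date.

The claim is filed: Jul 18, 1998.
The damage estimate is finalized: Jul 18, 1998 + 3 days = Jul 21, 1998.
The claim is approved: Jul 21, 1998 + 6 days = Jul 27, 1998.
The loss event occurs: Jun 27, 1998.
The adjuster is assigned: Jun 27, 1998 + 23 days = Jul 20, 1998.
Payment is issued: Jul 20, 1998 + 41 days = Aug 30, 1998.
Comparing: the claim is approved on Jul 27, 1998 vs payment is issued on Aug 30, 1998. Earlier: the claim is approved.

The claim is approved — 1998-07-27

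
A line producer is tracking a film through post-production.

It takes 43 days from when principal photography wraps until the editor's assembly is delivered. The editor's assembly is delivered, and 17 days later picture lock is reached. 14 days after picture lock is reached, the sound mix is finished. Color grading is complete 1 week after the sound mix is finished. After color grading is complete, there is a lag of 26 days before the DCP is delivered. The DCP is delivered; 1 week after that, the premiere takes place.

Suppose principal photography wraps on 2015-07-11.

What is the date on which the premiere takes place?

Principal photography wraps: Jul 11, 2015.
The editor's assembly is delivered: Jul 11, 2015 + 43 days = Aug 23, 2015.
Picture lock is reached: Aug 23, 2015 + 17 days = Sep 9, 2015.
The sound mix is finished: Sep 9, 2015 + 14 days = Sep 23, 2015.
Color grading is complete: Sep 23, 2015 + 1 week = Sep 30, 2015.
The DCP is delivered: Sep 30, 2015 + 26 days = Oct 26, 2015.
The premiere takes place: Oct 26, 2015 + 1 week = Nov 2, 2015.

2015-11-02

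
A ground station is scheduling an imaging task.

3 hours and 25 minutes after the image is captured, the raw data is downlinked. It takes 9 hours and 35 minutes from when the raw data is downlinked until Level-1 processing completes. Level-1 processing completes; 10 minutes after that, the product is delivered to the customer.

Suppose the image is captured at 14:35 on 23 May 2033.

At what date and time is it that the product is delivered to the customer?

The image is captured: 14:35 May 23, 2033.
The raw data is downlinked: 14:35 May 23, 2033 + 3h25m = 18:00 May 23, 2033.
Level-1 processing completes: 18:00 May 23, 2033 + 9h35m = 03:35 May 24, 2033.
The product is delivered to the customer: 03:35 May 24, 2033 + 10m = 03:45 May 24, 2033.

03:45 on 24 May 2033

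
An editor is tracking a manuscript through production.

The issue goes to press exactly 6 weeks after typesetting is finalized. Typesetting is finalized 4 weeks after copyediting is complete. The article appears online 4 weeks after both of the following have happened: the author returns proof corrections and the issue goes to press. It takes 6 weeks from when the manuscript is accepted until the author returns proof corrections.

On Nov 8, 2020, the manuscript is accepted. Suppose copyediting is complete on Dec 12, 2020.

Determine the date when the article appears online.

Mar 20, 2021

The manuscript is accepted: Nov 8, 2020.
The author returns proof corrections: Nov 8, 2020 + 6 weeks = Dec 20, 2020.
Copyediting is complete: Dec 12, 2020.
Typesetting is finalized: Dec 12, 2020 + 4 weeks = Jan 9, 2021.
The issue goes to press: Jan 9, 2021 + 6 weeks = Feb 20, 2021.
Both prerequisites met — the author returns proof corrections (Dec 20, 2020), the issue goes to press (Feb 20, 2021); the later is Feb 20, 2021.
The article appears online: Feb 20, 2021 + 4 weeks = Mar 20, 2021.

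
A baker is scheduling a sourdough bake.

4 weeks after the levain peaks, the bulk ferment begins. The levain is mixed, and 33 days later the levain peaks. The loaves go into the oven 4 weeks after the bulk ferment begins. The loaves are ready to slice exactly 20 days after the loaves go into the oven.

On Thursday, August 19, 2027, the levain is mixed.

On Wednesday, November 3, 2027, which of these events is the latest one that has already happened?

The levain is mixed: Aug 19, 2027.
The levain peaks: Aug 19, 2027 + 33 days = Sep 21, 2027.
The bulk ferment begins: Sep 21, 2027 + 4 weeks = Oct 19, 2027.
The loaves go into the oven: Oct 19, 2027 + 4 weeks = Nov 16, 2027.
The loaves are ready to slice: Nov 16, 2027 + 20 days = Dec 6, 2027.
Nov 3, 2027 falls between when the bulk ferment begins (Oct 19, 2027) and when the loaves go into the oven (Nov 16, 2027).

The bulk ferment begins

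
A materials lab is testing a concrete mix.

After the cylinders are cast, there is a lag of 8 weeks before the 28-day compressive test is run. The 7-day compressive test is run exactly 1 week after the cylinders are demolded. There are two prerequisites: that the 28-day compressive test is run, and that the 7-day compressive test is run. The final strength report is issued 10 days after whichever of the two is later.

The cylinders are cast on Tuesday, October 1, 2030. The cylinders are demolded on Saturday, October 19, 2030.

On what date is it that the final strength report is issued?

The cylinders are cast: Oct 1, 2030.
The 28-day compressive test is run: Oct 1, 2030 + 8 weeks = Nov 26, 2030.
The cylinders are demolded: Oct 19, 2030.
The 7-day compressive test is run: Oct 19, 2030 + 1 week = Oct 26, 2030.
Both prerequisites met — the 28-day compressive test is run (Nov 26, 2030), the 7-day compressive test is run (Oct 26, 2030); the later is Nov 26, 2030.
The final strength report is issued: Nov 26, 2030 + 10 days = Dec 6, 2030.

Friday, December 6, 2030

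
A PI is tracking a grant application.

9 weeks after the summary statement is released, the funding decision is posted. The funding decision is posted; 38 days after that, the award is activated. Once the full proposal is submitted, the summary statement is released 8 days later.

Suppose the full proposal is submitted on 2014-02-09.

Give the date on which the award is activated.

2014-05-29

The full proposal is submitted: Feb 9, 2014.
The summary statement is released: Feb 9, 2014 + 8 days = Feb 17, 2014.
The funding decision is posted: Feb 17, 2014 + 9 weeks = Apr 21, 2014.
The award is activated: Apr 21, 2014 + 38 days = May 29, 2014.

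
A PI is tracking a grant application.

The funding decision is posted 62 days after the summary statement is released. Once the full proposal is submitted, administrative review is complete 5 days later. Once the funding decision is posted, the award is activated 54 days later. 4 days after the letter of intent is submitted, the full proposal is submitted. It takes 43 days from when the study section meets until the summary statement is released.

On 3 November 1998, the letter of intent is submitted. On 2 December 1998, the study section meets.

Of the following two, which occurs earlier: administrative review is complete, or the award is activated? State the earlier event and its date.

The letter of intent is submitted: Nov 3, 1998.
The full proposal is submitted: Nov 3, 1998 + 4 days = Nov 7, 1998.
Administrative review is complete: Nov 7, 1998 + 5 days = Nov 12, 1998.
The study section meets: Dec 2, 1998.
The summary statement is released: Dec 2, 1998 + 43 days = Jan 14, 1999.
The funding decision is posted: Jan 14, 1999 + 62 days = Mar 17, 1999.
The award is activated: Mar 17, 1999 + 54 days = May 10, 1999.
Comparing: administrative review is complete on Nov 12, 1998 vs the award is activated on May 10, 1999. Earlier: administrative review is complete.

Administrative review is complete — 12 November 1998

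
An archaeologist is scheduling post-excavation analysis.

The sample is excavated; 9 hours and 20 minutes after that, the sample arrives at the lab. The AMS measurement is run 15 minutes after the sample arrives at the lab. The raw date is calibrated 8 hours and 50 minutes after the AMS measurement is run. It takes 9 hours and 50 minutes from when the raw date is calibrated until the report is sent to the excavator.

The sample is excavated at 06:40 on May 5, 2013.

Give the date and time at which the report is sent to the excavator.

The sample is excavated: 06:40 May 5, 2013.
The sample arrives at the lab: 06:40 May 5, 2013 + 9h20m = 16:00 May 5, 2013.
The AMS measurement is run: 16:00 May 5, 2013 + 15m = 16:15 May 5, 2013.
The raw date is calibrated: 16:15 May 5, 2013 + 8h50m = 01:05 May 6, 2013.
The report is sent to the excavator: 01:05 May 6, 2013 + 9h50m = 10:55 May 6, 2013.

10:55 on May 6, 2013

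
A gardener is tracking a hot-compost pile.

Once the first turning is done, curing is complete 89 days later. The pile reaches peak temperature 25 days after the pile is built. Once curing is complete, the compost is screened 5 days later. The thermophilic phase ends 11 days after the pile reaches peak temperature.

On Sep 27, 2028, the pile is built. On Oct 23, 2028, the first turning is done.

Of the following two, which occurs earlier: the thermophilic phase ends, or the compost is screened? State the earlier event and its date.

The pile is built: Sep 27, 2028.
The pile reaches peak temperature: Sep 27, 2028 + 25 days = Oct 22, 2028.
The thermophilic phase ends: Oct 22, 2028 + 11 days = Nov 2, 2028.
The first turning is done: Oct 23, 2028.
Curing is complete: Oct 23, 2028 + 89 days = Jan 20, 2029.
The compost is screened: Jan 20, 2029 + 5 days = Jan 25, 2029.
Comparing: the thermophilic phase ends on Nov 2, 2028 vs the compost is screened on Jan 25, 2029. Earlier: the thermophilic phase ends.

The thermophilic phase ends — Nov 2, 2028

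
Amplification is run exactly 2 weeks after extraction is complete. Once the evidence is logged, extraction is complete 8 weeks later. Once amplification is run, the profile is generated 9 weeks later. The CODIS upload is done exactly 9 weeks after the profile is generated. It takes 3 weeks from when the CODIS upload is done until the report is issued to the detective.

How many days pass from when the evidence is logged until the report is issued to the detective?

217 days

Causal path: the evidence is logged → extraction is complete → amplification is run → the profile is generated → the CODIS upload is done → the report is issued to the detective.
Total delay along the path: 8 + 2 + 9 + 9 + 3 weeks = 31 weeks = 217 days.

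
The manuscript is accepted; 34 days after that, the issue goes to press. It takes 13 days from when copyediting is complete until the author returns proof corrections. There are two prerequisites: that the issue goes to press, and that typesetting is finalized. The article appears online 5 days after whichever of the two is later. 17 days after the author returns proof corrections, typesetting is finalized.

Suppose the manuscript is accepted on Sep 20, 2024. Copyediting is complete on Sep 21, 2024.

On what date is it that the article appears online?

Oct 29, 2024

The manuscript is accepted: Sep 20, 2024.
The issue goes to press: Sep 20, 2024 + 34 days = Oct 24, 2024.
Copyediting is complete: Sep 21, 2024.
The author returns proof corrections: Sep 21, 2024 + 13 days = Oct 4, 2024.
Typesetting is finalized: Oct 4, 2024 + 17 days = Oct 21, 2024.
Both prerequisites met — the issue goes to press (Oct 24, 2024), typesetting is finalized (Oct 21, 2024); the later is Oct 24, 2024.
The article appears online: Oct 24, 2024 + 5 days = Oct 29, 2024.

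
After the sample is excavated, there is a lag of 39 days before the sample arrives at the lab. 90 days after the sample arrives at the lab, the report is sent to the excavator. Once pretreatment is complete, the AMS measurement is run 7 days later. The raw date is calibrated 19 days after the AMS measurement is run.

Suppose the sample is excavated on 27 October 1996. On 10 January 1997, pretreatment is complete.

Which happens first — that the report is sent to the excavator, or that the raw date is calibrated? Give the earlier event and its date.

The sample is excavated: Oct 27, 1996.
The sample arrives at the lab: Oct 27, 1996 + 39 days = Dec 5, 1996.
The report is sent to the excavator: Dec 5, 1996 + 90 days = Mar 5, 1997.
Pretreatment is complete: Jan 10, 1997.
The AMS measurement is run: Jan 10, 1997 + 7 days = Jan 17, 1997.
The raw date is calibrated: Jan 17, 1997 + 19 days = Feb 5, 1997.
Comparing: the report is sent to the excavator on Mar 5, 1997 vs the raw date is calibrated on Feb 5, 1997. Earlier: the raw date is calibrated.

The raw date is calibrated — 5 February 1997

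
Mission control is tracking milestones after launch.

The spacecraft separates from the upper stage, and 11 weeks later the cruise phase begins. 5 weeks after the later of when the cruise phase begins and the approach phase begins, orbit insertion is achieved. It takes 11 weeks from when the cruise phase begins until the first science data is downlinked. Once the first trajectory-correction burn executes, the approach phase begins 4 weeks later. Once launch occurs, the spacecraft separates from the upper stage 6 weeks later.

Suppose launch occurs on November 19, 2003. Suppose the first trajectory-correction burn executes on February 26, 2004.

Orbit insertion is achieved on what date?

April 29, 2004

Launch occurs: Nov 19, 2003.
The spacecraft separates from the upper stage: Nov 19, 2003 + 6 weeks = Dec 31, 2003.
The cruise phase begins: Dec 31, 2003 + 11 weeks = Mar 17, 2004.
The first trajectory-correction burn executes: Feb 26, 2004.
The approach phase begins: Feb 26, 2004 + 4 weeks = Mar 25, 2004.
Both prerequisites met — the cruise phase begins (Mar 17, 2004), the approach phase begins (Mar 25, 2004); the later is Mar 25, 2004.
Orbit insertion is achieved: Mar 25, 2004 + 5 weeks = Apr 29, 2004.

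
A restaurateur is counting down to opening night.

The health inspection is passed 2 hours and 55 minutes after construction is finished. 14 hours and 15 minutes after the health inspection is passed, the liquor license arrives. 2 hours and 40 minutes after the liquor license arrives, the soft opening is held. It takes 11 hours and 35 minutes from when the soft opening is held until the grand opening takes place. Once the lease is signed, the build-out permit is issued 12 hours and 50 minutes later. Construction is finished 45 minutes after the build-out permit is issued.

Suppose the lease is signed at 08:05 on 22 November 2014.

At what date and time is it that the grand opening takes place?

05:05 on 24 November 2014

The lease is signed: 08:05 Nov 22, 2014.
The build-out permit is issued: 08:05 Nov 22, 2014 + 12h50m = 20:55 Nov 22, 2014.
Construction is finished: 20:55 Nov 22, 2014 + 45m = 21:40 Nov 22, 2014.
The health inspection is passed: 21:40 Nov 22, 2014 + 2h55m = 00:35 Nov 23, 2014.
The liquor license arrives: 00:35 Nov 23, 2014 + 14h15m = 14:50 Nov 23, 2014.
The soft opening is held: 14:50 Nov 23, 2014 + 2h40m = 17:30 Nov 23, 2014.
The grand opening takes place: 17:30 Nov 23, 2014 + 11h35m = 05:05 Nov 24, 2014.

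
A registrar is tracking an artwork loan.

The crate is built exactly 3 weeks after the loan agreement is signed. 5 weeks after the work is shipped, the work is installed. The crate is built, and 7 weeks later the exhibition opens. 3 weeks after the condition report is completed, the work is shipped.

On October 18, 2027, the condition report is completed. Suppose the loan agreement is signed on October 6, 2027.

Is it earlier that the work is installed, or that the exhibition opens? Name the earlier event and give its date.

The work is installed — December 13, 2027

The condition report is completed: Oct 18, 2027.
The work is shipped: Oct 18, 2027 + 3 weeks = Nov 8, 2027.
The work is installed: Nov 8, 2027 + 5 weeks = Dec 13, 2027.
The loan agreement is signed: Oct 6, 2027.
The crate is built: Oct 6, 2027 + 3 weeks = Oct 27, 2027.
The exhibition opens: Oct 27, 2027 + 7 weeks = Dec 15, 2027.
Comparing: the work is installed on Dec 13, 2027 vs the exhibition opens on Dec 15, 2027. Earlier: the work is installed.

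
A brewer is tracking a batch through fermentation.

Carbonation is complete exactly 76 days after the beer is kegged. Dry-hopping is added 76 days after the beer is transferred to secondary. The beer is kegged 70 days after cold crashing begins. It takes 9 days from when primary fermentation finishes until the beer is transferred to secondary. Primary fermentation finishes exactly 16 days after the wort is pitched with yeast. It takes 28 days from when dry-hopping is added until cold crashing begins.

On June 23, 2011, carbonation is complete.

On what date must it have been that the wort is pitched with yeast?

Carbonation is complete: Jun 23, 2011.
The beer is kegged: Jun 23, 2011 − 76 days = Apr 8, 2011.
Cold crashing begins: Apr 8, 2011 − 70 days = Jan 28, 2011.
Dry-hopping is added: Jan 28, 2011 − 28 days = Dec 31, 2010.
The beer is transferred to secondary: Dec 31, 2010 − 76 days = Oct 16, 2010.
Primary fermentation finishes: Oct 16, 2010 − 9 days = Oct 7, 2010.
The wort is pitched with yeast: Oct 7, 2010 − 16 days = Sep 21, 2010.

September 21, 2010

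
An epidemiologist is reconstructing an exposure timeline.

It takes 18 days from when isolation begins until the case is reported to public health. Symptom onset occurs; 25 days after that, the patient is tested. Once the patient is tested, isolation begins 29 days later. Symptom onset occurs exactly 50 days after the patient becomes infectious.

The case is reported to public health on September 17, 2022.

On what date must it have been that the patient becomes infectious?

The case is reported to public health: Sep 17, 2022.
Isolation begins: Sep 17, 2022 − 18 days = Aug 30, 2022.
The patient is tested: Aug 30, 2022 − 29 days = Aug 1, 2022.
Symptom onset occurs: Aug 1, 2022 − 25 days = Jul 7, 2022.
The patient becomes infectious: Jul 7, 2022 − 50 days = May 18, 2022.

May 18, 2022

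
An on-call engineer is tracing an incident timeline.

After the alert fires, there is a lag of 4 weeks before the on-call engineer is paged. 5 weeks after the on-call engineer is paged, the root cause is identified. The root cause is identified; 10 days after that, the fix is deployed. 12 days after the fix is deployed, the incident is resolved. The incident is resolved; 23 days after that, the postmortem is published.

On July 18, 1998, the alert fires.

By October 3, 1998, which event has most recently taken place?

The fix is deployed

The alert fires: Jul 18, 1998.
The on-call engineer is paged: Jul 18, 1998 + 4 weeks = Aug 15, 1998.
The root cause is identified: Aug 15, 1998 + 5 weeks = Sep 19, 1998.
The fix is deployed: Sep 19, 1998 + 10 days = Sep 29, 1998.
The incident is resolved: Sep 29, 1998 + 12 days = Oct 11, 1998.
The postmortem is published: Oct 11, 1998 + 23 days = Nov 3, 1998.
Oct 3, 1998 falls between when the fix is deployed (Sep 29, 1998) and when the incident is resolved (Oct 11, 1998).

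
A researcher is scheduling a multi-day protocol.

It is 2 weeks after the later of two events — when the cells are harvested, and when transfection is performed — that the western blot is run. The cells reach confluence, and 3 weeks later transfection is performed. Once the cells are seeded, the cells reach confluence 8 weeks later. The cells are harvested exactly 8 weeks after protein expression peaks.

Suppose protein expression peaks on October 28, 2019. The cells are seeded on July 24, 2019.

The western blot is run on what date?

January 6, 2020

Protein expression peaks: Oct 28, 2019.
The cells are harvested: Oct 28, 2019 + 8 weeks = Dec 23, 2019.
The cells are seeded: Jul 24, 2019.
The cells reach confluence: Jul 24, 2019 + 8 weeks = Sep 18, 2019.
Transfection is performed: Sep 18, 2019 + 3 weeks = Oct 9, 2019.
Both prerequisites met — the cells are harvested (Dec 23, 2019), transfection is performed (Oct 9, 2019); the later is Dec 23, 2019.
The western blot is run: Dec 23, 2019 + 2 weeks = Jan 6, 2020.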